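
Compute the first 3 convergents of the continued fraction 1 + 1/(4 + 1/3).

1/1, 5/4, 16/13

Using the convergent recurrence p_i = a_i*p_{i-1} + p_{i-2}, q_i = a_i*q_{i-1} + q_{i-2} with p_{-2}=0, p_{-1}=1, q_{-2}=1, q_{-1}=0:
  i=0: a_0=1, p_0 = 1*1 + 0 = 1, q_0 = 1*0 + 1 = 1.
  i=1: a_1=4, p_1 = 4*1 + 1 = 5, q_1 = 4*1 + 0 = 4.
  i=2: a_2=3, p_2 = 3*5 + 1 = 16, q_2 = 3*4 + 1 = 13.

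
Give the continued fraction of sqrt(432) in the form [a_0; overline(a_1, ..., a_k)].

Write x_i = (sqrt(432) + m_i)/d_i with (m_0, d_0) = (0, 1). a_0 = floor(sqrt(432)) = 20, since 20^2 = 400 <= 432 < 441 = 21^2.
Iterate m_{i+1} = d_i*a_i - m_i, d_{i+1} = (432 - m_{i+1}^2)/d_i, a_{i+1} = floor((a_0 + m_{i+1})/d_{i+1}):
  m_1 = 1*20 - 0 = 20, d_1 = (432 - 20^2)/1 = 32/1 = 32, a_1 = floor((20 + 20)/32) = 1.
  m_2 = 32*1 - 20 = 12, d_2 = (432 - 12^2)/32 = 288/32 = 9, a_2 = floor((20 + 12)/9) = 3.
  m_3 = 9*3 - 12 = 15, d_3 = (432 - 15^2)/9 = 207/9 = 23, a_3 = floor((20 + 15)/23) = 1.
  m_4 = 23*1 - 15 = 8, d_4 = (432 - 8^2)/23 = 368/23 = 16, a_4 = floor((20 + 8)/16) = 1.
  m_5 = 16*1 - 8 = 8, d_5 = (432 - 8^2)/16 = 368/16 = 23, a_5 = floor((20 + 8)/23) = 1.
  m_6 = 23*1 - 8 = 15, d_6 = (432 - 15^2)/23 = 207/23 = 9, a_6 = floor((20 + 15)/9) = 3.
  m_7 = 9*3 - 15 = 12, d_7 = (432 - 12^2)/9 = 288/9 = 32, a_7 = floor((20 + 12)/32) = 1.
  m_8 = 32*1 - 12 = 20, d_8 = (432 - 20^2)/32 = 32/32 = 1, a_8 = floor((20 + 20)/1) = 40.
  m_9 = 1*40 - 20 = 20, d_9 = (432 - 20^2)/1 = 32/1 = 32: (m_9, d_9) = (m_1, d_1) = (20, 32), so from here the quotients repeat a_1, ..., a_8; the period length is 8.
Hence the expansion of sqrt(432) is a_0 = 20 followed by the repeating block 1, 3, 1, 1, 1, 3, 1, 40 (period 8).

[20; overline(1, 3, 1, 1, 1, 3, 1, 40)]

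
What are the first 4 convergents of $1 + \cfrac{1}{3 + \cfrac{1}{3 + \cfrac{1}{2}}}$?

Using the convergent recurrence p_i = a_i*p_{i-1} + p_{i-2}, q_i = a_i*q_{i-1} + q_{i-2} with p_{-2}=0, p_{-1}=1, q_{-2}=1, q_{-1}=0:
  i=0: a_0=1, p_0 = 1*1 + 0 = 1, q_0 = 1*0 + 1 = 1.
  i=1: a_1=3, p_1 = 3*1 + 1 = 4, q_1 = 3*1 + 0 = 3.
  i=2: a_2=3, p_2 = 3*4 + 1 = 13, q_2 = 3*3 + 1 = 10.
  i=3: a_3=2, p_3 = 2*13 + 4 = 30, q_3 = 2*10 + 3 = 23.

1/1, 4/3, 13/10, 30/23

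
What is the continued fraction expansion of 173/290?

Run the Euclidean algorithm on 173 and 290; the successive quotients are the partial quotients a_0, a_1, ... (each step inverts the fractional part left over by the previous one):
  173 = 0*290 + 173, so a_0 = 0.
  290 = 1*173 + 117, so a_1 = 1.
  173 = 1*117 + 56, so a_2 = 1.
  117 = 2*56 + 5, so a_3 = 2.
  56 = 11*5 + 1, so a_4 = 11.
  5 = 5*1 + 0, so a_5 = 5.
The remainder reaches 0 after 6 divisions, so the expansion has 6 partial quotients, read off in order.

[0; 1, 1, 2, 11, 5]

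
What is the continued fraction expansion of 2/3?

Run the Euclidean algorithm on 2 and 3; the successive quotients are the partial quotients a_0, a_1, ... (each step inverts the fractional part left over by the previous one):
  2 = 0*3 + 2, so a_0 = 0.
  3 = 1*2 + 1, so a_1 = 1.
  2 = 2*1 + 0, so a_2 = 2.
The remainder reaches 0 after 3 divisions, so the expansion has 3 partial quotients, read off in order.

[0; 1, 2]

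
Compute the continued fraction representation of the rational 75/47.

Run the Euclidean algorithm on 75 and 47; the successive quotients are the partial quotients a_0, a_1, ... (each step inverts the fractional part left over by the previous one):
  75 = 1*47 + 28, so a_0 = 1.
  47 = 1*28 + 19, so a_1 = 1.
  28 = 1*19 + 9, so a_2 = 1.
  19 = 2*9 + 1, so a_3 = 2.
  9 = 9*1 + 0, so a_4 = 9.
The remainder reaches 0 after 5 divisions, so the expansion has 5 partial quotients, read off in order.

[1; 1, 1, 2, 9]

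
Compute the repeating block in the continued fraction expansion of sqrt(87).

Write x_i = (sqrt(87) + m_i)/d_i with (m_0, d_0) = (0, 1). a_0 = floor(sqrt(87)) = 9, since 9^2 = 81 <= 87 < 100 = 10^2.
Iterate m_{i+1} = d_i*a_i - m_i, d_{i+1} = (87 - m_{i+1}^2)/d_i, a_{i+1} = floor((a_0 + m_{i+1})/d_{i+1}):
  m_1 = 1*9 - 0 = 9, d_1 = (87 - 9^2)/1 = 6/1 = 6, a_1 = floor((9 + 9)/6) = 3.
  m_2 = 6*3 - 9 = 9, d_2 = (87 - 9^2)/6 = 6/6 = 1, a_2 = floor((9 + 9)/1) = 18.
  m_3 = 1*18 - 9 = 9, d_3 = (87 - 9^2)/1 = 6/1 = 6: (m_3, d_3) = (m_1, d_1) = (9, 6), so from here the quotients repeat a_1, a_2; the period length is 2.
Hence the expansion of sqrt(87) is a_0 = 9 followed by the repeating block 3, 18 (period 2).

[9; (3, 18)]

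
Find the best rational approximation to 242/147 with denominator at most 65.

107/65

Expand x = 242/147 as a continued fraction with the Euclidean algorithm:
  242 = 1*147 + 95, so a_0 = 1.
  147 = 1*95 + 52, so a_1 = 1.
  95 = 1*52 + 43, so a_2 = 1.
  52 = 1*43 + 9, so a_3 = 1.
  43 = 4*9 + 7, so a_4 = 4.
  9 = 1*7 + 2, so a_5 = 1.
  7 = 3*2 + 1, so a_6 = 3.
  2 = 2*1 + 0, so a_7 = 2.
so x = [1; 1, 1, 1, 4, 1, 3, 2].
Convergents (p_i = a_i*p_{i-1} + p_{i-2}, q_i = a_i*q_{i-1} + q_{i-2} with p_{-2}=0, p_{-1}=1, q_{-2}=1, q_{-1}=0), until the denominator exceeds 65:
  i=0: a_0=1, p_0 = 1*1 + 0 = 1, q_0 = 1*0 + 1 = 1.
  i=1: a_1=1, p_1 = 1*1 + 1 = 2, q_1 = 1*1 + 0 = 1.
  i=2: a_2=1, p_2 = 1*2 + 1 = 3, q_2 = 1*1 + 1 = 2.
  i=3: a_3=1, p_3 = 1*3 + 2 = 5, q_3 = 1*2 + 1 = 3.
  i=4: a_4=4, p_4 = 4*5 + 3 = 23, q_4 = 4*3 + 2 = 14.
  i=5: a_5=1, p_5 = 1*23 + 5 = 28, q_5 = 1*14 + 3 = 17.
  i=6: a_6=3, p_6 = 3*28 + 23 = 107, q_6 = 3*17 + 14 = 65.
  i=7: a_7=2, p_7 = 2*107 + 28 = 242, q_7 = 2*65 + 17 = 147.
q_7 = 147 > 65, so the last convergent with denominator <= 65 is p_6/q_6 = 107/65.
The closest fraction with denominator <= 65 is either p_6/q_6 or the intermediate fraction (k*p_6 + p_5)/(k*q_6 + q_5) with the largest k >= 1 whose denominator stays <= 65; these approach x as k grows, and every other convergent or intermediate fraction in range is farther away.
Largest k: floor((65 - q_5)/q_6) = floor((65 - 17)/65) = 0.
Since k = 0, no intermediate fraction beyond p_6/q_6 has denominator <= 65, so the convergent 107/65 is the closest (its error is |242*65 - 107*147|/(147*65) = 1/9555).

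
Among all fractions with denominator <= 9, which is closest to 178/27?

Expand x = 178/27 as a continued fraction with the Euclidean algorithm:
  178 = 6*27 + 16, so a_0 = 6.
  27 = 1*16 + 11, so a_1 = 1.
  16 = 1*11 + 5, so a_2 = 1.
  11 = 2*5 + 1, so a_3 = 2.
  5 = 5*1 + 0, so a_4 = 5.
so x = [6; 1, 1, 2, 5].
Convergents (p_i = a_i*p_{i-1} + p_{i-2}, q_i = a_i*q_{i-1} + q_{i-2} with p_{-2}=0, p_{-1}=1, q_{-2}=1, q_{-1}=0), until the denominator exceeds 9:
  i=0: a_0=6, p_0 = 6*1 + 0 = 6, q_0 = 6*0 + 1 = 1.
  i=1: a_1=1, p_1 = 1*6 + 1 = 7, q_1 = 1*1 + 0 = 1.
  i=2: a_2=1, p_2 = 1*7 + 6 = 13, q_2 = 1*1 + 1 = 2.
  i=3: a_3=2, p_3 = 2*13 + 7 = 33, q_3 = 2*2 + 1 = 5.
  i=4: a_4=5, p_4 = 5*33 + 13 = 178, q_4 = 5*5 + 2 = 27.
q_4 = 27 > 9, so the last convergent with denominator <= 9 is p_3/q_3 = 33/5.
The closest fraction with denominator <= 9 is either p_3/q_3 or the intermediate fraction (k*p_3 + p_2)/(k*q_3 + q_2) with the largest k >= 1 whose denominator stays <= 9; these approach x as k grows, and every other convergent or intermediate fraction in range is farther away.
Largest k: floor((9 - q_2)/q_3) = floor((9 - 2)/5) = 1.
That gives (1*33 + 13)/(1*5 + 2) = 46/7.
Compare the errors: |x - 33/5| = |178*5 - 33*27|/(27*5) = 1/135, and |x - 46/7| = |178*7 - 46*27|/(27*7) = 4/189.
Cross-multiplying, 1*189 = 189 < 540 = 4*135, so 1/135 is smaller: the convergent 33/5 is closer to x than 46/7.

33/5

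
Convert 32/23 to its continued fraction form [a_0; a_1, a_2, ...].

Run the Euclidean algorithm on 32 and 23; the successive quotients are the partial quotients a_0, a_1, ... (each step inverts the fractional part left over by the previous one):
  32 = 1*23 + 9, so a_0 = 1.
  23 = 2*9 + 5, so a_1 = 2.
  9 = 1*5 + 4, so a_2 = 1.
  5 = 1*4 + 1, so a_3 = 1.
  4 = 4*1 + 0, so a_4 = 4.
The remainder reaches 0 after 5 divisions, so the expansion has 5 partial quotients, read off in order.

[1; 2, 1, 1, 4]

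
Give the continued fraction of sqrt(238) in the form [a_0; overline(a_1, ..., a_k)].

Write x_i = (sqrt(238) + m_i)/d_i with (m_0, d_0) = (0, 1). a_0 = floor(sqrt(238)) = 15, since 15^2 = 225 <= 238 < 256 = 16^2.
Iterate m_{i+1} = d_i*a_i - m_i, d_{i+1} = (238 - m_{i+1}^2)/d_i, a_{i+1} = floor((a_0 + m_{i+1})/d_{i+1}):
  m_1 = 1*15 - 0 = 15, d_1 = (238 - 15^2)/1 = 13/1 = 13, a_1 = floor((15 + 15)/13) = 2.
  m_2 = 13*2 - 15 = 11, d_2 = (238 - 11^2)/13 = 117/13 = 9, a_2 = floor((15 + 11)/9) = 2.
  m_3 = 9*2 - 11 = 7, d_3 = (238 - 7^2)/9 = 189/9 = 21, a_3 = floor((15 + 7)/21) = 1.
  m_4 = 21*1 - 7 = 14, d_4 = (238 - 14^2)/21 = 42/21 = 2, a_4 = floor((15 + 14)/2) = 14.
  m_5 = 2*14 - 14 = 14, d_5 = (238 - 14^2)/2 = 42/2 = 21, a_5 = floor((15 + 14)/21) = 1.
  m_6 = 21*1 - 14 = 7, d_6 = (238 - 7^2)/21 = 189/21 = 9, a_6 = floor((15 + 7)/9) = 2.
  m_7 = 9*2 - 7 = 11, d_7 = (238 - 11^2)/9 = 117/9 = 13, a_7 = floor((15 + 11)/13) = 2.
  m_8 = 13*2 - 11 = 15, d_8 = (238 - 15^2)/13 = 13/13 = 1, a_8 = floor((15 + 15)/1) = 30.
  m_9 = 1*30 - 15 = 15, d_9 = (238 - 15^2)/1 = 13/1 = 13: (m_9, d_9) = (m_1, d_1) = (15, 13), so from here the quotients repeat a_1, ..., a_8; the period length is 8.
Hence the expansion of sqrt(238) is a_0 = 15 followed by the repeating block 2, 2, 1, 14, 1, 2, 2, 30 (period 8).

[15; overline(2, 2, 1, 14, 1, 2, 2, 30)]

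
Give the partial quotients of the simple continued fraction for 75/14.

Run the Euclidean algorithm on 75 and 14; the successive quotients are the partial quotients a_0, a_1, ... (each step inverts the fractional part left over by the previous one):
  75 = 5*14 + 5, so a_0 = 5.
  14 = 2*5 + 4, so a_1 = 2.
  5 = 1*4 + 1, so a_2 = 1.
  4 = 4*1 + 0, so a_3 = 4.
The remainder reaches 0 after 4 divisions, so the expansion has 4 partial quotients, read off in order.

[5; 2, 1, 4]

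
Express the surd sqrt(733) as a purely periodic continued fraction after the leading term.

[27; (13, 1, 1, 13, 54)]

Write x_i = (sqrt(733) + m_i)/d_i with (m_0, d_0) = (0, 1). a_0 = floor(sqrt(733)) = 27, since 27^2 = 729 <= 733 < 784 = 28^2.
Iterate m_{i+1} = d_i*a_i - m_i, d_{i+1} = (733 - m_{i+1}^2)/d_i, a_{i+1} = floor((a_0 + m_{i+1})/d_{i+1}):
  m_1 = 1*27 - 0 = 27, d_1 = (733 - 27^2)/1 = 4/1 = 4, a_1 = floor((27 + 27)/4) = 13.
  m_2 = 4*13 - 27 = 25, d_2 = (733 - 25^2)/4 = 108/4 = 27, a_2 = floor((27 + 25)/27) = 1.
  m_3 = 27*1 - 25 = 2, d_3 = (733 - 2^2)/27 = 729/27 = 27, a_3 = floor((27 + 2)/27) = 1.
  m_4 = 27*1 - 2 = 25, d_4 = (733 - 25^2)/27 = 108/27 = 4, a_4 = floor((27 + 25)/4) = 13.
  m_5 = 4*13 - 25 = 27, d_5 = (733 - 27^2)/4 = 4/4 = 1, a_5 = floor((27 + 27)/1) = 54.
  m_6 = 1*54 - 27 = 27, d_6 = (733 - 27^2)/1 = 4/1 = 4: (m_6, d_6) = (m_1, d_1) = (27, 4), so from here the quotients repeat a_1, ..., a_5; the period length is 5.
Hence the expansion of sqrt(733) is a_0 = 27 followed by the repeating block 13, 1, 1, 13, 54 (period 5).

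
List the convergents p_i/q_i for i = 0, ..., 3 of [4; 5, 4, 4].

4/1, 21/5, 88/21, 373/89

Using the convergent recurrence p_i = a_i*p_{i-1} + p_{i-2}, q_i = a_i*q_{i-1} + q_{i-2} with p_{-2}=0, p_{-1}=1, q_{-2}=1, q_{-1}=0:
  i=0: a_0=4, p_0 = 4*1 + 0 = 4, q_0 = 4*0 + 1 = 1.
  i=1: a_1=5, p_1 = 5*4 + 1 = 21, q_1 = 5*1 + 0 = 5.
  i=2: a_2=4, p_2 = 4*21 + 4 = 88, q_2 = 4*5 + 1 = 21.
  i=3: a_3=4, p_3 = 4*88 + 21 = 373, q_3 = 4*21 + 5 = 89.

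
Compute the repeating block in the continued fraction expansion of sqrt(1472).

Write x_i = (sqrt(1472) + m_i)/d_i with (m_0, d_0) = (0, 1). a_0 = floor(sqrt(1472)) = 38, since 38^2 = 1444 <= 1472 < 1521 = 39^2.
Iterate m_{i+1} = d_i*a_i - m_i, d_{i+1} = (1472 - m_{i+1}^2)/d_i, a_{i+1} = floor((a_0 + m_{i+1})/d_{i+1}):
  m_1 = 1*38 - 0 = 38, d_1 = (1472 - 38^2)/1 = 28/1 = 28, a_1 = floor((38 + 38)/28) = 2.
  m_2 = 28*2 - 38 = 18, d_2 = (1472 - 18^2)/28 = 1148/28 = 41, a_2 = floor((38 + 18)/41) = 1.
  m_3 = 41*1 - 18 = 23, d_3 = (1472 - 23^2)/41 = 943/41 = 23, a_3 = floor((38 + 23)/23) = 2.
  m_4 = 23*2 - 23 = 23, d_4 = (1472 - 23^2)/23 = 943/23 = 41, a_4 = floor((38 + 23)/41) = 1.
  m_5 = 41*1 - 23 = 18, d_5 = (1472 - 18^2)/41 = 1148/41 = 28, a_5 = floor((38 + 18)/28) = 2.
  m_6 = 28*2 - 18 = 38, d_6 = (1472 - 38^2)/28 = 28/28 = 1, a_6 = floor((38 + 38)/1) = 76.
  m_7 = 1*76 - 38 = 38, d_7 = (1472 - 38^2)/1 = 28/1 = 28: (m_7, d_7) = (m_1, d_1) = (38, 28), so from here the quotients repeat a_1, ..., a_6; the period length is 6.
Hence the expansion of sqrt(1472) is a_0 = 38 followed by the repeating block 2, 1, 2, 1, 2, 76 (period 6).

[38; (2, 1, 2, 1, 2, 76)]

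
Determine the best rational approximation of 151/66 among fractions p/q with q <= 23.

Expand x = 151/66 as a continued fraction with the Euclidean algorithm:
  151 = 2*66 + 19, so a_0 = 2.
  66 = 3*19 + 9, so a_1 = 3.
  19 = 2*9 + 1, so a_2 = 2.
  9 = 9*1 + 0, so a_3 = 9.
so x = [2; 3, 2, 9].
Convergents (p_i = a_i*p_{i-1} + p_{i-2}, q_i = a_i*q_{i-1} + q_{i-2} with p_{-2}=0, p_{-1}=1, q_{-2}=1, q_{-1}=0), until the denominator exceeds 23:
  i=0: a_0=2, p_0 = 2*1 + 0 = 2, q_0 = 2*0 + 1 = 1.
  i=1: a_1=3, p_1 = 3*2 + 1 = 7, q_1 = 3*1 + 0 = 3.
  i=2: a_2=2, p_2 = 2*7 + 2 = 16, q_2 = 2*3 + 1 = 7.
  i=3: a_3=9, p_3 = 9*16 + 7 = 151, q_3 = 9*7 + 3 = 66.
q_3 = 66 > 23, so the last convergent with denominator <= 23 is p_2/q_2 = 16/7.
The closest fraction with denominator <= 23 is either p_2/q_2 or the intermediate fraction (k*p_2 + p_1)/(k*q_2 + q_1) with the largest k >= 1 whose denominator stays <= 23; these approach x as k grows, and every other convergent or intermediate fraction in range is farther away.
Largest k: floor((23 - q_1)/q_2) = floor((23 - 3)/7) = 2.
That gives (2*16 + 7)/(2*7 + 3) = 39/17.
Compare the errors: |x - 16/7| = |151*7 - 16*66|/(66*7) = 1/462, and |x - 39/17| = |151*17 - 39*66|/(66*17) = 7/1122.
Cross-multiplying, 1*1122 = 1122 < 3234 = 7*462, so 1/462 is smaller: the convergent 16/7 is closer to x than 39/17.

16/7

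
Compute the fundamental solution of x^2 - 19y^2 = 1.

First expand sqrt(19) as a continued fraction. With x_i = (sqrt(19) + m_i)/d_i and (m_0, d_0) = (0, 1): a_0 = floor(sqrt(19)) = 4, since 4^2 = 16 <= 19 < 25 = 5^2.
Iterate m_{i+1} = d_i*a_i - m_i, d_{i+1} = (19 - m_{i+1}^2)/d_i, a_{i+1} = floor((a_0 + m_{i+1})/d_{i+1}):
  m_1 = 1*4 - 0 = 4, d_1 = (19 - 4^2)/1 = 3/1 = 3, a_1 = floor((4 + 4)/3) = 2.
  m_2 = 3*2 - 4 = 2, d_2 = (19 - 2^2)/3 = 15/3 = 5, a_2 = floor((4 + 2)/5) = 1.
  m_3 = 5*1 - 2 = 3, d_3 = (19 - 3^2)/5 = 10/5 = 2, a_3 = floor((4 + 3)/2) = 3.
  m_4 = 2*3 - 3 = 3, d_4 = (19 - 3^2)/2 = 10/2 = 5, a_4 = floor((4 + 3)/5) = 1.
  m_5 = 5*1 - 3 = 2, d_5 = (19 - 2^2)/5 = 15/5 = 3, a_5 = floor((4 + 2)/3) = 2.
  m_6 = 3*2 - 2 = 4, d_6 = (19 - 4^2)/3 = 3/3 = 1, a_6 = floor((4 + 4)/1) = 8.
  m_7 = 1*8 - 4 = 4, d_7 = (19 - 4^2)/1 = 3/1 = 3: (m_7, d_7) = (m_1, d_1) = (4, 3), so from here the quotients repeat a_1, ..., a_6; the period length is 6.
So sqrt(19) = [4; (2, 1, 3, 1, 2, 8)] with period length k = 6.
k is even, so the fundamental solution of x^2 - 19y^2 = 1 is (p_{k-1}, q_{k-1}) = (p_5, q_5); compute convergents through index 5.
Convergents (p_i = a_i*p_{i-1} + p_{i-2}, q_i = a_i*q_{i-1} + q_{i-2} with p_{-2}=0, p_{-1}=1, q_{-2}=1, q_{-1}=0):
  i=0: a_0=4, p_0 = 4*1 + 0 = 4, q_0 = 4*0 + 1 = 1.
  i=1: a_1=2, p_1 = 2*4 + 1 = 9, q_1 = 2*1 + 0 = 2.
  i=2: a_2=1, p_2 = 1*9 + 4 = 13, q_2 = 1*2 + 1 = 3.
  i=3: a_3=3, p_3 = 3*13 + 9 = 48, q_3 = 3*3 + 2 = 11.
  i=4: a_4=1, p_4 = 1*48 + 13 = 61, q_4 = 1*11 + 3 = 14.
  i=5: a_5=2, p_5 = 2*61 + 48 = 170, q_5 = 2*14 + 11 = 39.
Check: 170^2 - 19*39^2 = 28900 - 28899 = 1, so (x, y) = (170, 39) solves the equation, and by the theorem it is the least positive solution.

(x, y) = (170, 39)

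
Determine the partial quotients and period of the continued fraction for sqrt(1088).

[32; (1, 64)]

Write x_i = (sqrt(1088) + m_i)/d_i with (m_0, d_0) = (0, 1). a_0 = floor(sqrt(1088)) = 32, since 32^2 = 1024 <= 1088 < 1089 = 33^2.
Iterate m_{i+1} = d_i*a_i - m_i, d_{i+1} = (1088 - m_{i+1}^2)/d_i, a_{i+1} = floor((a_0 + m_{i+1})/d_{i+1}):
  m_1 = 1*32 - 0 = 32, d_1 = (1088 - 32^2)/1 = 64/1 = 64, a_1 = floor((32 + 32)/64) = 1.
  m_2 = 64*1 - 32 = 32, d_2 = (1088 - 32^2)/64 = 64/64 = 1, a_2 = floor((32 + 32)/1) = 64.
  m_3 = 1*64 - 32 = 32, d_3 = (1088 - 32^2)/1 = 64/1 = 64: (m_3, d_3) = (m_1, d_1) = (32, 64), so from here the quotients repeat a_1, a_2; the period length is 2.
Hence the expansion of sqrt(1088) is a_0 = 32 followed by the repeating block 1, 64 (period 2).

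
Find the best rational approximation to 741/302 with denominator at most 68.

Expand x = 741/302 as a continued fraction with the Euclidean algorithm:
  741 = 2*302 + 137, so a_0 = 2.
  302 = 2*137 + 28, so a_1 = 2.
  137 = 4*28 + 25, so a_2 = 4.
  28 = 1*25 + 3, so a_3 = 1.
  25 = 8*3 + 1, so a_4 = 8.
  3 = 3*1 + 0, so a_5 = 3.
so x = [2; 2, 4, 1, 8, 3].
Convergents (p_i = a_i*p_{i-1} + p_{i-2}, q_i = a_i*q_{i-1} + q_{i-2} with p_{-2}=0, p_{-1}=1, q_{-2}=1, q_{-1}=0), until the denominator exceeds 68:
  i=0: a_0=2, p_0 = 2*1 + 0 = 2, q_0 = 2*0 + 1 = 1.
  i=1: a_1=2, p_1 = 2*2 + 1 = 5, q_1 = 2*1 + 0 = 2.
  i=2: a_2=4, p_2 = 4*5 + 2 = 22, q_2 = 4*2 + 1 = 9.
  i=3: a_3=1, p_3 = 1*22 + 5 = 27, q_3 = 1*9 + 2 = 11.
  i=4: a_4=8, p_4 = 8*27 + 22 = 238, q_4 = 8*11 + 9 = 97.
q_4 = 97 > 68, so the last convergent with denominator <= 68 is p_3/q_3 = 27/11.
The closest fraction with denominator <= 68 is either p_3/q_3 or the intermediate fraction (k*p_3 + p_2)/(k*q_3 + q_2) with the largest k >= 1 whose denominator stays <= 68; these approach x as k grows, and every other convergent or intermediate fraction in range is farther away.
Largest k: floor((68 - q_2)/q_3) = floor((68 - 9)/11) = 5.
That gives (5*27 + 22)/(5*11 + 9) = 157/64.
Compare the errors: |x - 27/11| = |741*11 - 27*302|/(302*11) = 3/3322, and |x - 157/64| = |741*64 - 157*302|/(302*64) = 10/19328.
Cross-multiplying, 10*3322 = 33220 < 57984 = 3*19328, so 10/19328 is smaller: the intermediate fraction 157/64 is closer to x than 27/11.

157/64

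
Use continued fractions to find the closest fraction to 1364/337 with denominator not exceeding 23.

Expand x = 1364/337 as a continued fraction with the Euclidean algorithm:
  1364 = 4*337 + 16, so a_0 = 4.
  337 = 21*16 + 1, so a_1 = 21.
  16 = 16*1 + 0, so a_2 = 16.
so x = [4; 21, 16].
Convergents (p_i = a_i*p_{i-1} + p_{i-2}, q_i = a_i*q_{i-1} + q_{i-2} with p_{-2}=0, p_{-1}=1, q_{-2}=1, q_{-1}=0), until the denominator exceeds 23:
  i=0: a_0=4, p_0 = 4*1 + 0 = 4, q_0 = 4*0 + 1 = 1.
  i=1: a_1=21, p_1 = 21*4 + 1 = 85, q_1 = 21*1 + 0 = 21.
  i=2: a_2=16, p_2 = 16*85 + 4 = 1364, q_2 = 16*21 + 1 = 337.
q_2 = 337 > 23, so the last convergent with denominator <= 23 is p_1/q_1 = 85/21.
The closest fraction with denominator <= 23 is either p_1/q_1 or the intermediate fraction (k*p_1 + p_0)/(k*q_1 + q_0) with the largest k >= 1 whose denominator stays <= 23; these approach x as k grows, and every other convergent or intermediate fraction in range is farther away.
Largest k: floor((23 - q_0)/q_1) = floor((23 - 1)/21) = 1.
That gives (1*85 + 4)/(1*21 + 1) = 89/22.
Compare the errors: |x - 85/21| = |1364*21 - 85*337|/(337*21) = 1/7077, and |x - 89/22| = |1364*22 - 89*337|/(337*22) = 15/7414.
Cross-multiplying, 1*7414 = 7414 < 106155 = 15*7077, so 1/7077 is smaller: the convergent 85/21 is closer to x than 89/22.

85/21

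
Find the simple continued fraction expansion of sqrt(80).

Write x_i = (sqrt(80) + m_i)/d_i with (m_0, d_0) = (0, 1). a_0 = floor(sqrt(80)) = 8, since 8^2 = 64 <= 80 < 81 = 9^2.
Iterate m_{i+1} = d_i*a_i - m_i, d_{i+1} = (80 - m_{i+1}^2)/d_i, a_{i+1} = floor((a_0 + m_{i+1})/d_{i+1}):
  m_1 = 1*8 - 0 = 8, d_1 = (80 - 8^2)/1 = 16/1 = 16, a_1 = floor((8 + 8)/16) = 1.
  m_2 = 16*1 - 8 = 8, d_2 = (80 - 8^2)/16 = 16/16 = 1, a_2 = floor((8 + 8)/1) = 16.
  m_3 = 1*16 - 8 = 8, d_3 = (80 - 8^2)/1 = 16/1 = 16: (m_3, d_3) = (m_1, d_1) = (8, 16), so from here the quotients repeat a_1, a_2; the period length is 2.
Hence the expansion of sqrt(80) is a_0 = 8 followed by the repeating block 1, 16 (period 2).

[8; (1, 16)]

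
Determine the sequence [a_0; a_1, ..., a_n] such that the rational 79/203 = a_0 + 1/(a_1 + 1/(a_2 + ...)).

Run the Euclidean algorithm on 79 and 203; the successive quotients are the partial quotients a_0, a_1, ... (each step inverts the fractional part left over by the previous one):
  79 = 0*203 + 79, so a_0 = 0.
  203 = 2*79 + 45, so a_1 = 2.
  79 = 1*45 + 34, so a_2 = 1.
  45 = 1*34 + 11, so a_3 = 1.
  34 = 3*11 + 1, so a_4 = 3.
  11 = 11*1 + 0, so a_5 = 11.
The remainder reaches 0 after 6 divisions, so the expansion has 6 partial quotients, read off in order.

[0; 2, 1, 1, 3, 11]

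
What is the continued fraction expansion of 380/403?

Run the Euclidean algorithm on 380 and 403; the successive quotients are the partial quotients a_0, a_1, ... (each step inverts the fractional part left over by the previous one):
  380 = 0*403 + 380, so a_0 = 0.
  403 = 1*380 + 23, so a_1 = 1.
  380 = 16*23 + 12, so a_2 = 16.
  23 = 1*12 + 11, so a_3 = 1.
  12 = 1*11 + 1, so a_4 = 1.
  11 = 11*1 + 0, so a_5 = 11.
The remainder reaches 0 after 6 divisions, so the expansion has 6 partial quotients, read off in order.

[0; 1, 16, 1, 1, 11]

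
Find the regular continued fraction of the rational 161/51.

Run the Euclidean algorithm on 161 and 51; the successive quotients are the partial quotients a_0, a_1, ... (each step inverts the fractional part left over by the previous one):
  161 = 3*51 + 8, so a_0 = 3.
  51 = 6*8 + 3, so a_1 = 6.
  8 = 2*3 + 2, so a_2 = 2.
  3 = 1*2 + 1, so a_3 = 1.
  2 = 2*1 + 0, so a_4 = 2.
The remainder reaches 0 after 5 divisions, so the expansion has 5 partial quotients, read off in order.

[3; 6, 2, 1, 2]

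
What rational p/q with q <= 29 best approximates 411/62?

Expand x = 411/62 as a continued fraction with the Euclidean algorithm:
  411 = 6*62 + 39, so a_0 = 6.
  62 = 1*39 + 23, so a_1 = 1.
  39 = 1*23 + 16, so a_2 = 1.
  23 = 1*16 + 7, so a_3 = 1.
  16 = 2*7 + 2, so a_4 = 2.
  7 = 3*2 + 1, so a_5 = 3.
  2 = 2*1 + 0, so a_6 = 2.
so x = [6; 1, 1, 1, 2, 3, 2].
Convergents (p_i = a_i*p_{i-1} + p_{i-2}, q_i = a_i*q_{i-1} + q_{i-2} with p_{-2}=0, p_{-1}=1, q_{-2}=1, q_{-1}=0), until the denominator exceeds 29:
  i=0: a_0=6, p_0 = 6*1 + 0 = 6, q_0 = 6*0 + 1 = 1.
  i=1: a_1=1, p_1 = 1*6 + 1 = 7, q_1 = 1*1 + 0 = 1.
  i=2: a_2=1, p_2 = 1*7 + 6 = 13, q_2 = 1*1 + 1 = 2.
  i=3: a_3=1, p_3 = 1*13 + 7 = 20, q_3 = 1*2 + 1 = 3.
  i=4: a_4=2, p_4 = 2*20 + 13 = 53, q_4 = 2*3 + 2 = 8.
  i=5: a_5=3, p_5 = 3*53 + 20 = 179, q_5 = 3*8 + 3 = 27.
  i=6: a_6=2, p_6 = 2*179 + 53 = 411, q_6 = 2*27 + 8 = 62.
q_6 = 62 > 29, so the last convergent with denominator <= 29 is p_5/q_5 = 179/27.
The closest fraction with denominator <= 29 is either p_5/q_5 or the intermediate fraction (k*p_5 + p_4)/(k*q_5 + q_4) with the largest k >= 1 whose denominator stays <= 29; these approach x as k grows, and every other convergent or intermediate fraction in range is farther away.
Largest k: floor((29 - q_4)/q_5) = floor((29 - 8)/27) = 0.
Since k = 0, no intermediate fraction beyond p_5/q_5 has denominator <= 29, so the convergent 179/27 is the closest (its error is |411*27 - 179*62|/(62*27) = 1/1674).

179/27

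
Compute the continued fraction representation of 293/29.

[10; 9, 1, 2]

Run the Euclidean algorithm on 293 and 29; the successive quotients are the partial quotients a_0, a_1, ... (each step inverts the fractional part left over by the previous one):
  293 = 10*29 + 3, so a_0 = 10.
  29 = 9*3 + 2, so a_1 = 9.
  3 = 1*2 + 1, so a_2 = 1.
  2 = 2*1 + 0, so a_3 = 2.
The remainder reaches 0 after 4 divisions, so the expansion has 4 partial quotients, read off in order.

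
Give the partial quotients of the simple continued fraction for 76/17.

[4; 2, 8]

Run the Euclidean algorithm on 76 and 17; the successive quotients are the partial quotients a_0, a_1, ... (each step inverts the fractional part left over by the previous one):
  76 = 4*17 + 8, so a_0 = 4.
  17 = 2*8 + 1, so a_1 = 2.
  8 = 8*1 + 0, so a_2 = 8.
The remainder reaches 0 after 3 divisions, so the expansion has 3 partial quotients, read off in order.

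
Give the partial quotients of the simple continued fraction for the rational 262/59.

Run the Euclidean algorithm on 262 and 59; the successive quotients are the partial quotients a_0, a_1, ... (each step inverts the fractional part left over by the previous one):
  262 = 4*59 + 26, so a_0 = 4.
  59 = 2*26 + 7, so a_1 = 2.
  26 = 3*7 + 5, so a_2 = 3.
  7 = 1*5 + 2, so a_3 = 1.
  5 = 2*2 + 1, so a_4 = 2.
  2 = 2*1 + 0, so a_5 = 2.
The remainder reaches 0 after 6 divisions, so the expansion has 6 partial quotients, read off in order.

[4; 2, 3, 1, 2, 2]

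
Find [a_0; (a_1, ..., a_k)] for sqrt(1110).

Write x_i = (sqrt(1110) + m_i)/d_i with (m_0, d_0) = (0, 1). a_0 = floor(sqrt(1110)) = 33, since 33^2 = 1089 <= 1110 < 1156 = 34^2.
Iterate m_{i+1} = d_i*a_i - m_i, d_{i+1} = (1110 - m_{i+1}^2)/d_i, a_{i+1} = floor((a_0 + m_{i+1})/d_{i+1}):
  m_1 = 1*33 - 0 = 33, d_1 = (1110 - 33^2)/1 = 21/1 = 21, a_1 = floor((33 + 33)/21) = 3.
  m_2 = 21*3 - 33 = 30, d_2 = (1110 - 30^2)/21 = 210/21 = 10, a_2 = floor((33 + 30)/10) = 6.
  m_3 = 10*6 - 30 = 30, d_3 = (1110 - 30^2)/10 = 210/10 = 21, a_3 = floor((33 + 30)/21) = 3.
  m_4 = 21*3 - 30 = 33, d_4 = (1110 - 33^2)/21 = 21/21 = 1, a_4 = floor((33 + 33)/1) = 66.
  m_5 = 1*66 - 33 = 33, d_5 = (1110 - 33^2)/1 = 21/1 = 21: (m_5, d_5) = (m_1, d_1) = (33, 21), so from here the quotients repeat a_1, ..., a_4; the period length is 4.
Hence the expansion of sqrt(1110) is a_0 = 33 followed by the repeating block 3, 6, 3, 66 (period 4).

[33; (3, 6, 3, 66)]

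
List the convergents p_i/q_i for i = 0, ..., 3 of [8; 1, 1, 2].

Using the convergent recurrence p_i = a_i*p_{i-1} + p_{i-2}, q_i = a_i*q_{i-1} + q_{i-2} with p_{-2}=0, p_{-1}=1, q_{-2}=1, q_{-1}=0:
  i=0: a_0=8, p_0 = 8*1 + 0 = 8, q_0 = 8*0 + 1 = 1.
  i=1: a_1=1, p_1 = 1*8 + 1 = 9, q_1 = 1*1 + 0 = 1.
  i=2: a_2=1, p_2 = 1*9 + 8 = 17, q_2 = 1*1 + 1 = 2.
  i=3: a_3=2, p_3 = 2*17 + 9 = 43, q_3 = 2*2 + 1 = 5.

8/1, 9/1, 17/2, 43/5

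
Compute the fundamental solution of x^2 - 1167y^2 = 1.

First expand sqrt(1167) as a continued fraction. With x_i = (sqrt(1167) + m_i)/d_i and (m_0, d_0) = (0, 1): a_0 = floor(sqrt(1167)) = 34, since 34^2 = 1156 <= 1167 < 1225 = 35^2.
Iterate m_{i+1} = d_i*a_i - m_i, d_{i+1} = (1167 - m_{i+1}^2)/d_i, a_{i+1} = floor((a_0 + m_{i+1})/d_{i+1}):
  m_1 = 1*34 - 0 = 34, d_1 = (1167 - 34^2)/1 = 11/1 = 11, a_1 = floor((34 + 34)/11) = 6.
  m_2 = 11*6 - 34 = 32, d_2 = (1167 - 32^2)/11 = 143/11 = 13, a_2 = floor((34 + 32)/13) = 5.
  m_3 = 13*5 - 32 = 33, d_3 = (1167 - 33^2)/13 = 78/13 = 6, a_3 = floor((34 + 33)/6) = 11.
  m_4 = 6*11 - 33 = 33, d_4 = (1167 - 33^2)/6 = 78/6 = 13, a_4 = floor((34 + 33)/13) = 5.
  m_5 = 13*5 - 33 = 32, d_5 = (1167 - 32^2)/13 = 143/13 = 11, a_5 = floor((34 + 32)/11) = 6.
  m_6 = 11*6 - 32 = 34, d_6 = (1167 - 34^2)/11 = 11/11 = 1, a_6 = floor((34 + 34)/1) = 68.
  m_7 = 1*68 - 34 = 34, d_7 = (1167 - 34^2)/1 = 11/1 = 11: (m_7, d_7) = (m_1, d_1) = (34, 11), so from here the quotients repeat a_1, ..., a_6; the period length is 6.
So sqrt(1167) = [34; (6, 5, 11, 5, 6, 68)] with period length k = 6.
k is even, so the fundamental solution of x^2 - 1167y^2 = 1 is (p_{k-1}, q_{k-1}) = (p_5, q_5); compute convergents through index 5.
Convergents (p_i = a_i*p_{i-1} + p_{i-2}, q_i = a_i*q_{i-1} + q_{i-2} with p_{-2}=0, p_{-1}=1, q_{-2}=1, q_{-1}=0):
  i=0: a_0=34, p_0 = 34*1 + 0 = 34, q_0 = 34*0 + 1 = 1.
  i=1: a_1=6, p_1 = 6*34 + 1 = 205, q_1 = 6*1 + 0 = 6.
  i=2: a_2=5, p_2 = 5*205 + 34 = 1059, q_2 = 5*6 + 1 = 31.
  i=3: a_3=11, p_3 = 11*1059 + 205 = 11854, q_3 = 11*31 + 6 = 347.
  i=4: a_4=5, p_4 = 5*11854 + 1059 = 60329, q_4 = 5*347 + 31 = 1766.
  i=5: a_5=6, p_5 = 6*60329 + 11854 = 373828, q_5 = 6*1766 + 347 = 10943.
Check: 373828^2 - 1167*10943^2 = 139747373584 - 139747373583 = 1, so (x, y) = (373828, 10943) solves the equation, and by the theorem it is the least positive solution.

(x, y) = (373828, 10943)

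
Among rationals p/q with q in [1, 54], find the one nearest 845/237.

82/23

Expand x = 845/237 as a continued fraction with the Euclidean algorithm:
  845 = 3*237 + 134, so a_0 = 3.
  237 = 1*134 + 103, so a_1 = 1.
  134 = 1*103 + 31, so a_2 = 1.
  103 = 3*31 + 10, so a_3 = 3.
  31 = 3*10 + 1, so a_4 = 3.
  10 = 10*1 + 0, so a_5 = 10.
so x = [3; 1, 1, 3, 3, 10].
Convergents (p_i = a_i*p_{i-1} + p_{i-2}, q_i = a_i*q_{i-1} + q_{i-2} with p_{-2}=0, p_{-1}=1, q_{-2}=1, q_{-1}=0), until the denominator exceeds 54:
  i=0: a_0=3, p_0 = 3*1 + 0 = 3, q_0 = 3*0 + 1 = 1.
  i=1: a_1=1, p_1 = 1*3 + 1 = 4, q_1 = 1*1 + 0 = 1.
  i=2: a_2=1, p_2 = 1*4 + 3 = 7, q_2 = 1*1 + 1 = 2.
  i=3: a_3=3, p_3 = 3*7 + 4 = 25, q_3 = 3*2 + 1 = 7.
  i=4: a_4=3, p_4 = 3*25 + 7 = 82, q_4 = 3*7 + 2 = 23.
  i=5: a_5=10, p_5 = 10*82 + 25 = 845, q_5 = 10*23 + 7 = 237.
q_5 = 237 > 54, so the last convergent with denominator <= 54 is p_4/q_4 = 82/23.
The closest fraction with denominator <= 54 is either p_4/q_4 or the intermediate fraction (k*p_4 + p_3)/(k*q_4 + q_3) with the largest k >= 1 whose denominator stays <= 54; these approach x as k grows, and every other convergent or intermediate fraction in range is farther away.
Largest k: floor((54 - q_3)/q_4) = floor((54 - 7)/23) = 2.
That gives (2*82 + 25)/(2*23 + 7) = 189/53.
Compare the errors: |x - 82/23| = |845*23 - 82*237|/(237*23) = 1/5451, and |x - 189/53| = |845*53 - 189*237|/(237*53) = 8/12561.
Cross-multiplying, 1*12561 = 12561 < 43608 = 8*5451, so 1/5451 is smaller: the convergent 82/23 is closer to x than 189/53.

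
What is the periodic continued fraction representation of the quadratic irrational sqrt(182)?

Write x_i = (sqrt(182) + m_i)/d_i with (m_0, d_0) = (0, 1). a_0 = floor(sqrt(182)) = 13, since 13^2 = 169 <= 182 < 196 = 14^2.
Iterate m_{i+1} = d_i*a_i - m_i, d_{i+1} = (182 - m_{i+1}^2)/d_i, a_{i+1} = floor((a_0 + m_{i+1})/d_{i+1}):
  m_1 = 1*13 - 0 = 13, d_1 = (182 - 13^2)/1 = 13/1 = 13, a_1 = floor((13 + 13)/13) = 2.
  m_2 = 13*2 - 13 = 13, d_2 = (182 - 13^2)/13 = 13/13 = 1, a_2 = floor((13 + 13)/1) = 26.
  m_3 = 1*26 - 13 = 13, d_3 = (182 - 13^2)/1 = 13/1 = 13: (m_3, d_3) = (m_1, d_1) = (13, 13), so from here the quotients repeat a_1, a_2; the period length is 2.
Hence the expansion of sqrt(182) is a_0 = 13 followed by the repeating block 2, 26 (period 2).

[13; (2, 26)]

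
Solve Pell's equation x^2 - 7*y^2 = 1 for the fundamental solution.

First expand sqrt(7) as a continued fraction. With x_i = (sqrt(7) + m_i)/d_i and (m_0, d_0) = (0, 1): a_0 = floor(sqrt(7)) = 2, since 2^2 = 4 <= 7 < 9 = 3^2.
Iterate m_{i+1} = d_i*a_i - m_i, d_{i+1} = (7 - m_{i+1}^2)/d_i, a_{i+1} = floor((a_0 + m_{i+1})/d_{i+1}):
  m_1 = 1*2 - 0 = 2, d_1 = (7 - 2^2)/1 = 3/1 = 3, a_1 = floor((2 + 2)/3) = 1.
  m_2 = 3*1 - 2 = 1, d_2 = (7 - 1^2)/3 = 6/3 = 2, a_2 = floor((2 + 1)/2) = 1.
  m_3 = 2*1 - 1 = 1, d_3 = (7 - 1^2)/2 = 6/2 = 3, a_3 = floor((2 + 1)/3) = 1.
  m_4 = 3*1 - 1 = 2, d_4 = (7 - 2^2)/3 = 3/3 = 1, a_4 = floor((2 + 2)/1) = 4.
  m_5 = 1*4 - 2 = 2, d_5 = (7 - 2^2)/1 = 3/1 = 3: (m_5, d_5) = (m_1, d_1) = (2, 3), so from here the quotients repeat a_1, ..., a_4; the period length is 4.
So sqrt(7) = [2; (1, 1, 1, 4)] with period length k = 4.
k is even, so the fundamental solution of x^2 - 7y^2 = 1 is (p_{k-1}, q_{k-1}) = (p_3, q_3); compute convergents through index 3.
Convergents (p_i = a_i*p_{i-1} + p_{i-2}, q_i = a_i*q_{i-1} + q_{i-2} with p_{-2}=0, p_{-1}=1, q_{-2}=1, q_{-1}=0):
  i=0: a_0=2, p_0 = 2*1 + 0 = 2, q_0 = 2*0 + 1 = 1.
  i=1: a_1=1, p_1 = 1*2 + 1 = 3, q_1 = 1*1 + 0 = 1.
  i=2: a_2=1, p_2 = 1*3 + 2 = 5, q_2 = 1*1 + 1 = 2.
  i=3: a_3=1, p_3 = 1*5 + 3 = 8, q_3 = 1*2 + 1 = 3.
Check: 8^2 - 7*3^2 = 64 - 63 = 1, so (x, y) = (8, 3) solves the equation, and by the theorem it is the least positive solution.

(x, y) = (8, 3)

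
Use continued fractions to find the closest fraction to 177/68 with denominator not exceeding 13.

13/5

Expand x = 177/68 as a continued fraction with the Euclidean algorithm:
  177 = 2*68 + 41, so a_0 = 2.
  68 = 1*41 + 27, so a_1 = 1.
  41 = 1*27 + 14, so a_2 = 1.
  27 = 1*14 + 13, so a_3 = 1.
  14 = 1*13 + 1, so a_4 = 1.
  13 = 13*1 + 0, so a_5 = 13.
so x = [2; 1, 1, 1, 1, 13].
Convergents (p_i = a_i*p_{i-1} + p_{i-2}, q_i = a_i*q_{i-1} + q_{i-2} with p_{-2}=0, p_{-1}=1, q_{-2}=1, q_{-1}=0), until the denominator exceeds 13:
  i=0: a_0=2, p_0 = 2*1 + 0 = 2, q_0 = 2*0 + 1 = 1.
  i=1: a_1=1, p_1 = 1*2 + 1 = 3, q_1 = 1*1 + 0 = 1.
  i=2: a_2=1, p_2 = 1*3 + 2 = 5, q_2 = 1*1 + 1 = 2.
  i=3: a_3=1, p_3 = 1*5 + 3 = 8, q_3 = 1*2 + 1 = 3.
  i=4: a_4=1, p_4 = 1*8 + 5 = 13, q_4 = 1*3 + 2 = 5.
  i=5: a_5=13, p_5 = 13*13 + 8 = 177, q_5 = 13*5 + 3 = 68.
q_5 = 68 > 13, so the last convergent with denominator <= 13 is p_4/q_4 = 13/5.
The closest fraction with denominator <= 13 is either p_4/q_4 or the intermediate fraction (k*p_4 + p_3)/(k*q_4 + q_3) with the largest k >= 1 whose denominator stays <= 13; these approach x as k grows, and every other convergent or intermediate fraction in range is farther away.
Largest k: floor((13 - q_3)/q_4) = floor((13 - 3)/5) = 2.
That gives (2*13 + 8)/(2*5 + 3) = 34/13.
Compare the errors: |x - 13/5| = |177*5 - 13*68|/(68*5) = 1/340, and |x - 34/13| = |177*13 - 34*68|/(68*13) = 11/884.
Cross-multiplying, 1*884 = 884 < 3740 = 11*340, so 1/340 is smaller: the convergent 13/5 is closer to x than 34/13.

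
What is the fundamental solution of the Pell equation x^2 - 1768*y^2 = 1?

First expand sqrt(1768) as a continued fraction. With x_i = (sqrt(1768) + m_i)/d_i and (m_0, d_0) = (0, 1): a_0 = floor(sqrt(1768)) = 42, since 42^2 = 1764 <= 1768 < 1849 = 43^2.
Iterate m_{i+1} = d_i*a_i - m_i, d_{i+1} = (1768 - m_{i+1}^2)/d_i, a_{i+1} = floor((a_0 + m_{i+1})/d_{i+1}):
  m_1 = 1*42 - 0 = 42, d_1 = (1768 - 42^2)/1 = 4/1 = 4, a_1 = floor((42 + 42)/4) = 21.
  m_2 = 4*21 - 42 = 42, d_2 = (1768 - 42^2)/4 = 4/4 = 1, a_2 = floor((42 + 42)/1) = 84.
  m_3 = 1*84 - 42 = 42, d_3 = (1768 - 42^2)/1 = 4/1 = 4: (m_3, d_3) = (m_1, d_1) = (42, 4), so from here the quotients repeat a_1, a_2; the period length is 2.
So sqrt(1768) = [42; (21, 84)] with period length k = 2.
k is even, so the fundamental solution of x^2 - 1768y^2 = 1 is (p_{k-1}, q_{k-1}) = (p_1, q_1); compute convergents through index 1.
Convergents (p_i = a_i*p_{i-1} + p_{i-2}, q_i = a_i*q_{i-1} + q_{i-2} with p_{-2}=0, p_{-1}=1, q_{-2}=1, q_{-1}=0):
  i=0: a_0=42, p_0 = 42*1 + 0 = 42, q_0 = 42*0 + 1 = 1.
  i=1: a_1=21, p_1 = 21*42 + 1 = 883, q_1 = 21*1 + 0 = 21.
Check: 883^2 - 1768*21^2 = 779689 - 779688 = 1, so (x, y) = (883, 21) solves the equation, and by the theorem it is the least positive solution.

(x, y) = (883, 21)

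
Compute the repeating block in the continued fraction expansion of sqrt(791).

Write x_i = (sqrt(791) + m_i)/d_i with (m_0, d_0) = (0, 1). a_0 = floor(sqrt(791)) = 28, since 28^2 = 784 <= 791 < 841 = 29^2.
Iterate m_{i+1} = d_i*a_i - m_i, d_{i+1} = (791 - m_{i+1}^2)/d_i, a_{i+1} = floor((a_0 + m_{i+1})/d_{i+1}):
  m_1 = 1*28 - 0 = 28, d_1 = (791 - 28^2)/1 = 7/1 = 7, a_1 = floor((28 + 28)/7) = 8.
  m_2 = 7*8 - 28 = 28, d_2 = (791 - 28^2)/7 = 7/7 = 1, a_2 = floor((28 + 28)/1) = 56.
  m_3 = 1*56 - 28 = 28, d_3 = (791 - 28^2)/1 = 7/1 = 7: (m_3, d_3) = (m_1, d_1) = (28, 7), so from here the quotients repeat a_1, a_2; the period length is 2.
Hence the expansion of sqrt(791) is a_0 = 28 followed by the repeating block 8, 56 (period 2).

[28; (8, 56)]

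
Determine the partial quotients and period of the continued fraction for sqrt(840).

[28; (1, 56)]

Write x_i = (sqrt(840) + m_i)/d_i with (m_0, d_0) = (0, 1). a_0 = floor(sqrt(840)) = 28, since 28^2 = 784 <= 840 < 841 = 29^2.
Iterate m_{i+1} = d_i*a_i - m_i, d_{i+1} = (840 - m_{i+1}^2)/d_i, a_{i+1} = floor((a_0 + m_{i+1})/d_{i+1}):
  m_1 = 1*28 - 0 = 28, d_1 = (840 - 28^2)/1 = 56/1 = 56, a_1 = floor((28 + 28)/56) = 1.
  m_2 = 56*1 - 28 = 28, d_2 = (840 - 28^2)/56 = 56/56 = 1, a_2 = floor((28 + 28)/1) = 56.
  m_3 = 1*56 - 28 = 28, d_3 = (840 - 28^2)/1 = 56/1 = 56: (m_3, d_3) = (m_1, d_1) = (28, 56), so from here the quotients repeat a_1, a_2; the period length is 2.
Hence the expansion of sqrt(840) is a_0 = 28 followed by the repeating block 1, 56 (period 2).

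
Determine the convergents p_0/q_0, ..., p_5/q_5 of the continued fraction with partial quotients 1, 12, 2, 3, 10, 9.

1/1, 13/12, 27/25, 94/87, 967/895, 8797/8142

Using the convergent recurrence p_i = a_i*p_{i-1} + p_{i-2}, q_i = a_i*q_{i-1} + q_{i-2} with p_{-2}=0, p_{-1}=1, q_{-2}=1, q_{-1}=0:
  i=0: a_0=1, p_0 = 1*1 + 0 = 1, q_0 = 1*0 + 1 = 1.
  i=1: a_1=12, p_1 = 12*1 + 1 = 13, q_1 = 12*1 + 0 = 12.
  i=2: a_2=2, p_2 = 2*13 + 1 = 27, q_2 = 2*12 + 1 = 25.
  i=3: a_3=3, p_3 = 3*27 + 13 = 94, q_3 = 3*25 + 12 = 87.
  i=4: a_4=10, p_4 = 10*94 + 27 = 967, q_4 = 10*87 + 25 = 895.
  i=5: a_5=9, p_5 = 9*967 + 94 = 8797, q_5 = 9*895 + 87 = 8142.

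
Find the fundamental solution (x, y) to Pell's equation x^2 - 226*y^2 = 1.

(x, y) = (451, 30)

First expand sqrt(226) as a continued fraction. With x_i = (sqrt(226) + m_i)/d_i and (m_0, d_0) = (0, 1): a_0 = floor(sqrt(226)) = 15, since 15^2 = 225 <= 226 < 256 = 16^2.
Iterate m_{i+1} = d_i*a_i - m_i, d_{i+1} = (226 - m_{i+1}^2)/d_i, a_{i+1} = floor((a_0 + m_{i+1})/d_{i+1}):
  m_1 = 1*15 - 0 = 15, d_1 = (226 - 15^2)/1 = 1/1 = 1, a_1 = floor((15 + 15)/1) = 30.
  m_2 = 1*30 - 15 = 15, d_2 = (226 - 15^2)/1 = 1/1 = 1: (m_2, d_2) = (m_1, d_1) = (15, 1), so from here the quotient a_1 repeats; the period length is 1.
So sqrt(226) = [15; (30)] with period length k = 1.
k is odd, so (p_{k-1}, q_{k-1}) only solves x^2 - 226y^2 = -1 and the fundamental solution of x^2 - 226y^2 = 1 is (p_{2k-1}, q_{2k-1}) = (p_1, q_1); compute convergents through index 1, running through the period twice.
Convergents (p_i = a_i*p_{i-1} + p_{i-2}, q_i = a_i*q_{i-1} + q_{i-2} with p_{-2}=0, p_{-1}=1, q_{-2}=1, q_{-1}=0):
  i=0: a_0=15, p_0 = 15*1 + 0 = 15, q_0 = 15*0 + 1 = 1.
  i=1: a_1=30, p_1 = 30*15 + 1 = 451, q_1 = 30*1 + 0 = 30.
Indeed p_0^2 - 226*q_0^2 = 225 - 226 = -1, not +1.
Check: 451^2 - 226*30^2 = 203401 - 203400 = 1, so (x, y) = (451, 30) solves the equation, and by the theorem it is the least positive solution.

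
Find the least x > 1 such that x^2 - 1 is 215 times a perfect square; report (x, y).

First expand sqrt(215) as a continued fraction. With x_i = (sqrt(215) + m_i)/d_i and (m_0, d_0) = (0, 1): a_0 = floor(sqrt(215)) = 14, since 14^2 = 196 <= 215 < 225 = 15^2.
Iterate m_{i+1} = d_i*a_i - m_i, d_{i+1} = (215 - m_{i+1}^2)/d_i, a_{i+1} = floor((a_0 + m_{i+1})/d_{i+1}):
  m_1 = 1*14 - 0 = 14, d_1 = (215 - 14^2)/1 = 19/1 = 19, a_1 = floor((14 + 14)/19) = 1.
  m_2 = 19*1 - 14 = 5, d_2 = (215 - 5^2)/19 = 190/19 = 10, a_2 = floor((14 + 5)/10) = 1.
  m_3 = 10*1 - 5 = 5, d_3 = (215 - 5^2)/10 = 190/10 = 19, a_3 = floor((14 + 5)/19) = 1.
  m_4 = 19*1 - 5 = 14, d_4 = (215 - 14^2)/19 = 19/19 = 1, a_4 = floor((14 + 14)/1) = 28.
  m_5 = 1*28 - 14 = 14, d_5 = (215 - 14^2)/1 = 19/1 = 19: (m_5, d_5) = (m_1, d_1) = (14, 19), so from here the quotients repeat a_1, ..., a_4; the period length is 4.
So sqrt(215) = [14; (1, 1, 1, 28)] with period length k = 4.
k is even, so the fundamental solution of x^2 - 215y^2 = 1 is (p_{k-1}, q_{k-1}) = (p_3, q_3); compute convergents through index 3.
Convergents (p_i = a_i*p_{i-1} + p_{i-2}, q_i = a_i*q_{i-1} + q_{i-2} with p_{-2}=0, p_{-1}=1, q_{-2}=1, q_{-1}=0):
  i=0: a_0=14, p_0 = 14*1 + 0 = 14, q_0 = 14*0 + 1 = 1.
  i=1: a_1=1, p_1 = 1*14 + 1 = 15, q_1 = 1*1 + 0 = 1.
  i=2: a_2=1, p_2 = 1*15 + 14 = 29, q_2 = 1*1 + 1 = 2.
  i=3: a_3=1, p_3 = 1*29 + 15 = 44, q_3 = 1*2 + 1 = 3.
Check: 44^2 - 215*3^2 = 1936 - 1935 = 1, so (x, y) = (44, 3) solves the equation, and by the theorem it is the least positive solution.

(x, y) = (44, 3)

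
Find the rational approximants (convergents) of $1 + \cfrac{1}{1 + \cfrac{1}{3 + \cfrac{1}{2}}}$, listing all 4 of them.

Using the convergent recurrence p_i = a_i*p_{i-1} + p_{i-2}, q_i = a_i*q_{i-1} + q_{i-2} with p_{-2}=0, p_{-1}=1, q_{-2}=1, q_{-1}=0:
  i=0: a_0=1, p_0 = 1*1 + 0 = 1, q_0 = 1*0 + 1 = 1.
  i=1: a_1=1, p_1 = 1*1 + 1 = 2, q_1 = 1*1 + 0 = 1.
  i=2: a_2=3, p_2 = 3*2 + 1 = 7, q_2 = 3*1 + 1 = 4.
  i=3: a_3=2, p_3 = 2*7 + 2 = 16, q_3 = 2*4 + 1 = 9.

1/1, 2/1, 7/4, 16/9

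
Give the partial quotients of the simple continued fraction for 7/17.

Run the Euclidean algorithm on 7 and 17; the successive quotients are the partial quotients a_0, a_1, ... (each step inverts the fractional part left over by the previous one):
  7 = 0*17 + 7, so a_0 = 0.
  17 = 2*7 + 3, so a_1 = 2.
  7 = 2*3 + 1, so a_2 = 2.
  3 = 3*1 + 0, so a_3 = 3.
The remainder reaches 0 after 4 divisions, so the expansion has 4 partial quotients, read off in order.

[0; 2, 2, 3]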